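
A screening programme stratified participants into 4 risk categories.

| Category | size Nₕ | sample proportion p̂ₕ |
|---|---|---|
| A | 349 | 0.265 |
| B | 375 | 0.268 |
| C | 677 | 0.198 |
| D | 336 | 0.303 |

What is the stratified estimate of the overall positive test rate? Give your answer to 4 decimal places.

0.2469

Wₕ = Nₕ/N with N = 1737: 0.2009, 0.2159, 0.3898, 0.1934.
p̂_st = 0.2009·0.265 + 0.2159·0.268 + 0.3898·0.198 + 0.1934·0.303 ≈ 0.246885... → 0.2469.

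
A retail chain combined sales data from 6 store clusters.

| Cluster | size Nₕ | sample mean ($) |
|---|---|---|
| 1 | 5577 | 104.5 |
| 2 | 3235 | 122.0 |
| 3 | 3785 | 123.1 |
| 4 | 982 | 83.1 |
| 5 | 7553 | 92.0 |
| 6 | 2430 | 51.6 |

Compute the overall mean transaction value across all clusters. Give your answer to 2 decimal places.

99.54

N = 5577 + 3235 + 3785 + 982 + 7553 + 2430 = 23562.
Weight each subgroup mean by Nₕ/N and sum.
Σ Nₕx̄ₕ = 5577·104.5 + 3235·122.0 + 3785·123.1 + 982·83.1 + 7553·92.0 + 2430·51.6 = 582796.5 + 394670 + 465933.5 + 81604.2 + 694876 + 125388 = 2345268.2.
Divide by N: 2345268.2 / 23562 = 99.5360... → 99.54.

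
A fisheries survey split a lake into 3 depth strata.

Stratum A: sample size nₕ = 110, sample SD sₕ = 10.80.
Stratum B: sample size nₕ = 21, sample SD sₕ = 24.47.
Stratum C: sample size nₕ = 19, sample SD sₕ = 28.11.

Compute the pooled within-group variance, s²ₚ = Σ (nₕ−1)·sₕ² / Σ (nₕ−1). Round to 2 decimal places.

264.71

A: (110−1)·10.80² = 109·116.64 = 12713.76
B: (21−1)·24.47² = 20·598.7809 = 11975.618
C: (19−1)·28.11² = 18·790.1721 = 14223.0978
Numerator = 38912.4758; denominator = Σ(nₕ−1) = 147.
s²ₚ = 38912.4758/147 = 264.7107... → 264.71.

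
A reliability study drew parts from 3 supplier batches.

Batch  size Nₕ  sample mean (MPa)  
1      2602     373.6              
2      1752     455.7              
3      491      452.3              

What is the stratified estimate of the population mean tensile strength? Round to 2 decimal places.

411.26

N = 2602 + 1752 + 491 = 4845.
Weight each subgroup mean by Nₕ/N and sum.
Σ Nₕx̄ₕ = 2602·373.6 + 1752·455.7 + 491·452.3 = 972107.2 + 798386.4 + 222079.3 = 1992572.9.
Divide by N: 1992572.9 / 4845 = 411.2638... → 411.26.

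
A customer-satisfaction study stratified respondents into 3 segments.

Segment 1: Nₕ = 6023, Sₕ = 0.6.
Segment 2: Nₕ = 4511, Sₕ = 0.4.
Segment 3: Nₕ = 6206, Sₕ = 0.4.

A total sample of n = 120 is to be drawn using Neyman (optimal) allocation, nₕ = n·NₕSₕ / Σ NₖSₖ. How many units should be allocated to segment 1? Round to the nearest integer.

1: NₕSₕ = 6023·0.6 = 3613.8
2: NₕSₕ = 4511·0.4 = 1804.4
3: NₕSₕ = 6206·0.4 = 2482.4
Σ NₕSₕ = 7900.6.
n_1 = 120·3613.8/7900.6 = 54.889... → 55.

55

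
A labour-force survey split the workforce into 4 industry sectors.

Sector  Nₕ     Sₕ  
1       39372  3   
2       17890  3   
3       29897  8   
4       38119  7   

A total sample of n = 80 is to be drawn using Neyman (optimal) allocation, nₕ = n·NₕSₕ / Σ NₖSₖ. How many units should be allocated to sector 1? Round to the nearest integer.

14

Σ NₕSₕ = 39372·3 + 17890·3 + 29897·8 + 38119·7 = 677795.
Share for 1: 118116/677795 = 0.17427.
n_1 = 80 × 0.17427 = 13.941... → 14.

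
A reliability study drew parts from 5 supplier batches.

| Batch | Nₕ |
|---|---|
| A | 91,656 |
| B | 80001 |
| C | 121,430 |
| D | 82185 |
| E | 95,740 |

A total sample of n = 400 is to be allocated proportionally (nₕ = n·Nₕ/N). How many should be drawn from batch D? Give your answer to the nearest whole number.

70

N = 91656 + 80001 + 121430 + 82185 + 95740 = 471012.
n_D = 400·82185/471012 = 69.794... → 70.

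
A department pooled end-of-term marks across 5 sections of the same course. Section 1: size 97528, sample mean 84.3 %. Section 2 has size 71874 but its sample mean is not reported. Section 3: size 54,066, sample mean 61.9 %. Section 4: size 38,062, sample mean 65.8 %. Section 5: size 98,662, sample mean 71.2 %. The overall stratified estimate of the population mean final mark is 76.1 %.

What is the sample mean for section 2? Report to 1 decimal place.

87.8

N = 97528 + 71874 + 54066 + 38062 + 98662 = 360192.
Overall total = μ·N = 76.1·360192 = 27410611.2.
Subtract the known strata: 97528·84.3 + 54066·61.9 + 38062·65.8 + 98662·71.2 = 21097509.8.
Remaining total for section 2: 27410611.2 − 21097509.8 = 6313101.4.
Divide by its size: 6313101.4 / 71874 = 87.836... → 87.8.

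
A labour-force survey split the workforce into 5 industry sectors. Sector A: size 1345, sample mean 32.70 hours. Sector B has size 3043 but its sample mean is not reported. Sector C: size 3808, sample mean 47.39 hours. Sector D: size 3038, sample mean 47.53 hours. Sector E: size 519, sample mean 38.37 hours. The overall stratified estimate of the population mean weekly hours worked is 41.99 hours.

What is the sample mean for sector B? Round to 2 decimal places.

N = 1345 + 3043 + 3808 + 3038 + 519 = 11753.
Overall total = μ·N = 41.99·11753 = 493508.47.
Subtract the known strata: 1345·32.70 + 3808·47.39 + 3038·47.53 + 519·38.37 = 388752.79.
Remaining total for sector B: 493508.47 − 388752.79 = 104755.68.
Divide by its size: 104755.68 / 3043 = 34.4251... → 34.43.

34.43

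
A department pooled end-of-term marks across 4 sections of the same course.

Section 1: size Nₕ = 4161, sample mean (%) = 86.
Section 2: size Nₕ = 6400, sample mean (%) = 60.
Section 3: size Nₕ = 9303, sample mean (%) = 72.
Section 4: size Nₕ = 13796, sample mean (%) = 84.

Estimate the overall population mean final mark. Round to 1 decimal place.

N = 33660; weights Wₕ = Nₕ/N = (0.1236, 0.1901, 0.2764, 0.4099).
x̄_st = Σ Wₕ·x̄ₕ = 0.1236·86 + 0.1901·60 + 0.2764·72 + 0.4099·84 ≈ 76.367...
→ 76.4.

76.4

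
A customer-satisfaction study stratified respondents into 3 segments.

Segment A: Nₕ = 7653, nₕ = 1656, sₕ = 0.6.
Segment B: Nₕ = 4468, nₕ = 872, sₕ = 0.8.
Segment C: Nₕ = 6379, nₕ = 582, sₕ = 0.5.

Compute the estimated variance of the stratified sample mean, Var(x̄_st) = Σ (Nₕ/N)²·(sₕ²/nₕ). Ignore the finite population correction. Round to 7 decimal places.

0.0001311

N = 18500. Term for each stratum: Wₕ²sₕ²/nₕ.
Var(x̄_st) = 0.0000372016 + 0.0000428101 + 0.0000510715 = 0.0001310833 → 0.0001311.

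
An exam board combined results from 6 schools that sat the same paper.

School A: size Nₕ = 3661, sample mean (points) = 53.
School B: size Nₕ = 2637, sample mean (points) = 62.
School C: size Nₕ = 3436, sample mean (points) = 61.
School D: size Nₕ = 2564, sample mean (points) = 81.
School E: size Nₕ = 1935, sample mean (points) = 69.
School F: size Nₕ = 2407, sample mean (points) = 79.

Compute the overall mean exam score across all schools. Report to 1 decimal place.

66.0

N = 16640; weights Wₕ = Nₕ/N = (0.2200, 0.1585, 0.2065, 0.1541, 0.1163, 0.1447).
x̄_st = Σ Wₕ·x̄ₕ = 0.2200·53 + 0.1585·62 + 0.2065·61 + 0.1541·81 + 0.1163·69 + 0.1447·79 ≈ 66.014...
→ 66.0.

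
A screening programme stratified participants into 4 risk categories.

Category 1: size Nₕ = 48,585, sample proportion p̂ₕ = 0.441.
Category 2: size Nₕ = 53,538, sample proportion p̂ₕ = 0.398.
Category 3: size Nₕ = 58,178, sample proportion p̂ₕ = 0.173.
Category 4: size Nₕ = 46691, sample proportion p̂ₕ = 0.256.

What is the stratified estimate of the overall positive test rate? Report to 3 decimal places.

0.313

N = 48585 + 53538 + 58178 + 46691 = 206992.
Overall proportion = Σ (Nₕ/N)·p̂ₕ.
Σ Nₕp̂ₕ = 21425.985 + 21308.124 + 10064.794 + 11952.896 = 64751.799.
64751.799 / 206992 = 0.31282... → 0.313.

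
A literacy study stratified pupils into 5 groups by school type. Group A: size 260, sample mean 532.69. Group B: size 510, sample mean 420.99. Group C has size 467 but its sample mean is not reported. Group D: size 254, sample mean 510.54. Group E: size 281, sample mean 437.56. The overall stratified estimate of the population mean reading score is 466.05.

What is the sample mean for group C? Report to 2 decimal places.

N = 260 + 510 + 467 + 254 + 281 = 1772.
Overall total = μ·N = 466.05·1772 = 825840.6.
Subtract the known strata: 260·532.69 + 510·420.99 + 254·510.54 + 281·437.56 = 605835.82.
Remaining total for group C: 825840.6 − 605835.82 = 220004.78.
Divide by its size: 220004.78 / 467 = 471.1023... → 471.10.

471.10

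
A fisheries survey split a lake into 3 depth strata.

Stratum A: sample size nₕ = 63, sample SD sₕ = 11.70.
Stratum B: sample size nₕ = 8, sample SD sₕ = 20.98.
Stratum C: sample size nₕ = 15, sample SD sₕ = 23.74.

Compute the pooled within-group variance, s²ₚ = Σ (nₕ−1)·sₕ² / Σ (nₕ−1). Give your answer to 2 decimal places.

Degrees of freedom: 62 + 7 + 14 = 83.
Σ(nₕ−1)sₕ² = 62·136.89 + 7·440.1604 + 14·563.5876 = 19458.5292.
s²ₚ = 19458.5292 / 83 = 234.4401... → 234.44.

234.44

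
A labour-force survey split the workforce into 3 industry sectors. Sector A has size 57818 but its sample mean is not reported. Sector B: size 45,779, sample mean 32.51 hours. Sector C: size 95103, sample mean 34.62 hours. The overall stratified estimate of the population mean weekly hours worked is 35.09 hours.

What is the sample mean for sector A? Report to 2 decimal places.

N = 57818 + 45779 + 95103 = 198700.
Overall total = μ·N = 35.09·198700 = 6972383.
Subtract the known strata: 45779·32.51 + 95103·34.62 = 4780741.15.
Remaining total for sector A: 6972383 − 4780741.15 = 2191641.85.
Divide by its size: 2191641.85 / 57818 = 37.9059... → 37.91.

37.91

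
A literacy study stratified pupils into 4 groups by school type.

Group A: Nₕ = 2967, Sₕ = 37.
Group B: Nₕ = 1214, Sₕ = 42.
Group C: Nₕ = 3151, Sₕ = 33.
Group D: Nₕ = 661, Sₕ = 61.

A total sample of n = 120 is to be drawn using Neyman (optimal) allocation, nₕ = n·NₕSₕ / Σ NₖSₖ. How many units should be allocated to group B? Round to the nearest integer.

Σ NₕSₕ = 2967·37 + 1214·42 + 3151·33 + 661·61 = 305071.
Share for B: 50988/305071 = 0.16713.
n_B = 120 × 0.16713 = 20.056... → 20.

20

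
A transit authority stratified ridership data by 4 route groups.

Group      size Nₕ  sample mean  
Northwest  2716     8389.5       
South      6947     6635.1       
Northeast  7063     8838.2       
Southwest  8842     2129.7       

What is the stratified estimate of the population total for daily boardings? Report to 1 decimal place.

150134935.7

Population total = Σ Nₕ·x̄ₕ (each stratum's size times its mean).
2716·8389.5 + 6947·6635.1 + 7063·8838.2 + 8842·2129.7 = 22785882 + 46094039.7 + 62424206.6 + 18830807.4 = 150134935.7.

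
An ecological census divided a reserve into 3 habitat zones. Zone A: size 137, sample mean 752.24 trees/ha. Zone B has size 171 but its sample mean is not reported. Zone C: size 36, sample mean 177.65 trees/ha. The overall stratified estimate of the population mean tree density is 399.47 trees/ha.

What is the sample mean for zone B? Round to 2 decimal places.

163.54

N = 137 + 171 + 36 = 344.
Overall total = μ·N = 399.47·344 = 137417.68.
Subtract the known strata: 137·752.24 + 36·177.65 = 109452.28.
Remaining total for zone B: 137417.68 − 109452.28 = 27965.4.
Divide by its size: 27965.4 / 171 = 163.5404... → 163.54.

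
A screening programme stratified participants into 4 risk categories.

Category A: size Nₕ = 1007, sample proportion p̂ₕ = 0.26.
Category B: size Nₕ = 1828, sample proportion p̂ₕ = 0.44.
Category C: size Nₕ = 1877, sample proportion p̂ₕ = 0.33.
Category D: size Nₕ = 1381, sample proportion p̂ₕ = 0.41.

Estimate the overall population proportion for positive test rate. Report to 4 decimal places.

Wₕ = Nₕ/N with N = 6093: 0.1653, 0.3000, 0.3081, 0.2267.
p̂_st = 0.1653·0.26 + 0.3000·0.44 + 0.3081·0.33 + 0.2267·0.41 ≈ 0.369565... → 0.3696.

0.3696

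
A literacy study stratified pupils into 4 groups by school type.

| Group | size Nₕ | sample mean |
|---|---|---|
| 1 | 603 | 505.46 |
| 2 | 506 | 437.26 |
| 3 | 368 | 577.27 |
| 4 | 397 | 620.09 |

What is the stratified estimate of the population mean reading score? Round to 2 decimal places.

x̄_st = (Σ Nₕx̄ₕ) / (Σ Nₕ) = (603·505.46 + 506·437.26 + 368·577.27 + 397·620.09) / 1874
= 984657.03 / 1874 = 525.4306... → 525.43.

525.43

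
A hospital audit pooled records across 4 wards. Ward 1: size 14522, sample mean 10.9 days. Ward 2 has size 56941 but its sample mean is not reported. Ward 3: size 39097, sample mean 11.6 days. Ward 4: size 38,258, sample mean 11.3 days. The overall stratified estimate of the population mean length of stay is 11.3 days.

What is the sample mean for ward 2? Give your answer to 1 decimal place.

11.2

N = 14522 + 56941 + 39097 + 38258 = 148818.
Overall total = μ·N = 11.3·148818 = 1681643.4.
Subtract the known strata: 14522·10.9 + 39097·11.6 + 38258·11.3 = 1044130.4.
Remaining total for ward 2: 1681643.4 − 1044130.4 = 637513.
Divide by its size: 637513 / 56941 = 11.196... → 11.2.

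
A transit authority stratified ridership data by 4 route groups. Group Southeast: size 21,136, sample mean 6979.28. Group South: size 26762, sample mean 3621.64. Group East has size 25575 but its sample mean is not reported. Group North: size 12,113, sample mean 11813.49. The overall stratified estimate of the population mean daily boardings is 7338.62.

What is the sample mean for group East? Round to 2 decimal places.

9405.67

N = 21136 + 26762 + 25575 + 12113 = 85586.
Overall total = μ·N = 7338.62·85586 = 628083131.32.
Subtract the known strata: 21136·6979.28 + 26762·3621.64 + 12113·11813.49 = 387533196.13.
Remaining total for group East: 628083131.32 − 387533196.13 = 240549935.19.
Divide by its size: 240549935.19 / 25575 = 9405.6671... → 9405.67.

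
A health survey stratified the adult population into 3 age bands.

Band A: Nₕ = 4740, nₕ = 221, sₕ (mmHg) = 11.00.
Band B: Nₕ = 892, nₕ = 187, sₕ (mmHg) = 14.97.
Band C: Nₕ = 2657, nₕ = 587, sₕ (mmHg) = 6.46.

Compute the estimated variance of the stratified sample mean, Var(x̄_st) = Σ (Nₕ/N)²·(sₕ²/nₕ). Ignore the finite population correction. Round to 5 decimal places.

0.20022

N = 8289. Term for each stratum: Wₕ²sₕ²/nₕ.
Var(x̄_st) = 0.17903812 + 0.01387802 + 0.00730476 = 0.20022089 → 0.20022.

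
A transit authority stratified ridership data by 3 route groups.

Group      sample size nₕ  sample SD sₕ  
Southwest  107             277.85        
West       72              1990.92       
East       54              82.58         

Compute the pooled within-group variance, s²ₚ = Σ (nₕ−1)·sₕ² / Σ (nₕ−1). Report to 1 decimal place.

1260747.1

Degrees of freedom: 106 + 71 + 53 = 230.
Σ(nₕ−1)sₕ² = 106·77200.6225 + 71·3963762.4464 + 53·6819.4564 = 289971830.8686.
s²ₚ = 289971830.8686 / 230 = 1260747.091... → 1260747.1.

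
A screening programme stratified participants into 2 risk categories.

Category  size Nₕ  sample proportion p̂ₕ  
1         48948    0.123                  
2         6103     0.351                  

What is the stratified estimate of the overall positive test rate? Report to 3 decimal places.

N = 48948 + 6103 = 55051.
Overall proportion = Σ (Nₕ/N)·p̂ₕ.
Σ Nₕp̂ₕ = 6020.604 + 2142.153 = 8162.757.
8162.757 / 55051 = 0.14828... → 0.148.

0.148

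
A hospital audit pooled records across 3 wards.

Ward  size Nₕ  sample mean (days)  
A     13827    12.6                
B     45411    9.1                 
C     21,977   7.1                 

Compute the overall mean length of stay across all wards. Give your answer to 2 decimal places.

x̄_st = (Σ Nₕx̄ₕ) / (Σ Nₕ) = (13827·12.6 + 45411·9.1 + 21977·7.1) / 81215
= 743497 / 81215 = 9.1547... → 9.15.

9.15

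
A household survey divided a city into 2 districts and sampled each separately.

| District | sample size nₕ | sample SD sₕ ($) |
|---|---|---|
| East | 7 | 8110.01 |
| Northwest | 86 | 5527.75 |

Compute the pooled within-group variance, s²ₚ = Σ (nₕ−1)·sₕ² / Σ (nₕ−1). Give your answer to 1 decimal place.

32877970.1

East: (7−1)·8110.01² = 6·65772262.2001 = 394633573.2006
Northwest: (86−1)·5527.75² = 85·30556020.0625 = 2597261705.3125
Numerator = 2991895278.5131; denominator = Σ(nₕ−1) = 91.
s²ₚ = 2991895278.5131/91 = 32877970.094... → 32877970.1.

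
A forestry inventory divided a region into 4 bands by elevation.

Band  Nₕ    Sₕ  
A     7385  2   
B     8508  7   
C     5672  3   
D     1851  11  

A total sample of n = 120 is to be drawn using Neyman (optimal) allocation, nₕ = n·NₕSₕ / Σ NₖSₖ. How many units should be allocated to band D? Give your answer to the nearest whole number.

22

A: NₕSₕ = 7385·2 = 14770
B: NₕSₕ = 8508·7 = 59556
C: NₕSₕ = 5672·3 = 17016
D: NₕSₕ = 1851·11 = 20361
Σ NₕSₕ = 111703.
n_D = 120·20361/111703 = 21.873... → 22.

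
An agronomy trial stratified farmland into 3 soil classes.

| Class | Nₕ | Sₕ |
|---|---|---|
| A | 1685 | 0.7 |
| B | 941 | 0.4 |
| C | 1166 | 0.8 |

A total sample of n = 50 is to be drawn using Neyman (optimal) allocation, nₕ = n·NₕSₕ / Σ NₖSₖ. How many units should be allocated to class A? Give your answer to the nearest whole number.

Σ NₕSₕ = 1685·0.7 + 941·0.4 + 1166·0.8 = 2488.7.
Share for A: 1179.5/2488.7 = 0.47394.
n_A = 50 × 0.47394 = 23.697... → 24.

24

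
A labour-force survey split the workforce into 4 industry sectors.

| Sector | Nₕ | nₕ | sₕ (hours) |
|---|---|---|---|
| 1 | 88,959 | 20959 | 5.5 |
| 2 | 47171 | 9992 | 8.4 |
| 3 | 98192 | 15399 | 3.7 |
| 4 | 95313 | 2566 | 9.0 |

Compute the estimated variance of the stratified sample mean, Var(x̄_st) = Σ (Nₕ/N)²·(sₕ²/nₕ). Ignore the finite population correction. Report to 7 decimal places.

N = 329635; Wₕ = Nₕ/N.
sector 1: (88959/329635)²·5.5²/20959 = 0.0001051158
sector 2: (47171/329635)²·8.4²/9992 = 0.0001446071
sector 3: (98192/329635)²·3.7²/15399 = 0.0000788854
sector 4: (95313/329635)²·9.0²/2566 = 0.0026391618
Sum = 0.0029677700 → 0.0029678.

0.0029678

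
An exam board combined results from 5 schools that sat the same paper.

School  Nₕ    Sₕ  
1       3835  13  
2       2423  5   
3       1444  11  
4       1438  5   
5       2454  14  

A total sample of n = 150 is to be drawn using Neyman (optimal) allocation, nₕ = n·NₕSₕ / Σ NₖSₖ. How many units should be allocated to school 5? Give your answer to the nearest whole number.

43

Σ NₕSₕ = 3835·13 + 2423·5 + 1444·11 + 1438·5 + 2454·14 = 119400.
Share for 5: 34356/119400 = 0.28774.
n_5 = 150 × 0.28774 = 43.161... → 43.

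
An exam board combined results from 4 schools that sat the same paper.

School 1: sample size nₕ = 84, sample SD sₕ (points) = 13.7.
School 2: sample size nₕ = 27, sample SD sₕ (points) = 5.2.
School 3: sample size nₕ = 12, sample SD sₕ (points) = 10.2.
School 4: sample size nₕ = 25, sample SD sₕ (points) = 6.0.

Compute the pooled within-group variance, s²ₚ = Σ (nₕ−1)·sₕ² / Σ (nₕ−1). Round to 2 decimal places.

127.01

1: (84−1)·13.7² = 83·187.69 = 15578.27
2: (27−1)·5.2² = 26·27.04 = 703.04
3: (12−1)·10.2² = 11·104.04 = 1144.44
4: (25−1)·6.0² = 24·36 = 864
Numerator = 18289.75; denominator = Σ(nₕ−1) = 144.
s²ₚ = 18289.75/144 = 127.0122... → 127.01.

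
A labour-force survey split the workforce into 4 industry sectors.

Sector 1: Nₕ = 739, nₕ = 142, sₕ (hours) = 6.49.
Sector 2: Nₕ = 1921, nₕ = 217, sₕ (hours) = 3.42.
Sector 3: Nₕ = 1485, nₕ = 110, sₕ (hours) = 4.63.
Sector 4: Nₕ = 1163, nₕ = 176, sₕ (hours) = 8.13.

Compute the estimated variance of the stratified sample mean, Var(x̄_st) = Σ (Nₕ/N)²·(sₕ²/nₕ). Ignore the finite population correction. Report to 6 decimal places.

N = 5308; Wₕ = Nₕ/N.
sector 1: (739/5308)²·6.49²/142 = 0.005749474
sector 2: (1921/5308)²·3.42²/217 = 0.007059686
sector 3: (1485/5308)²·4.63²/110 = 0.015253179
sector 4: (1163/5308)²·8.13²/176 = 0.018028767
Sum = 0.046091106 → 0.046091.

0.046091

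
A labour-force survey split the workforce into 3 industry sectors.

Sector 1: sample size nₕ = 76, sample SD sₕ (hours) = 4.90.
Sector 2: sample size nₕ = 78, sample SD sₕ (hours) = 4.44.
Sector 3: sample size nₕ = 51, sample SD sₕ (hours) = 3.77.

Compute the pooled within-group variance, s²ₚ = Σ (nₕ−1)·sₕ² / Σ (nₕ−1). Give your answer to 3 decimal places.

19.947

Degrees of freedom: 75 + 77 + 50 = 202.
Σ(nₕ−1)sₕ² = 75·24.01 + 77·19.7136 + 50·14.2129 = 4029.3422.
s²ₚ = 4029.3422 / 202 = 19.94724... → 19.947.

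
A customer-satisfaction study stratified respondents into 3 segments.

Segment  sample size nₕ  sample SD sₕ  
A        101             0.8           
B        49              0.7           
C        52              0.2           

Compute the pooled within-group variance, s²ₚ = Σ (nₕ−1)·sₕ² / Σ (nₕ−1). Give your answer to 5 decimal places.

0.45005

Degrees of freedom: 100 + 48 + 51 = 199.
Σ(nₕ−1)sₕ² = 100·0.64 + 48·0.49 + 51·0.04 = 89.56.
s²ₚ = 89.56 / 199 = 0.4500503... → 0.45005.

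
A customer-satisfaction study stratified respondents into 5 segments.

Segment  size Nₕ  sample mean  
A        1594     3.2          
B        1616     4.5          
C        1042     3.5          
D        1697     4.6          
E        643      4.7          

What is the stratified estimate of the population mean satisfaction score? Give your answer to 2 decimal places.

4.07

N = 1594 + 1616 + 1042 + 1697 + 643 = 6592.
The stratified mean weights each stratum mean by its population share Nₕ/N.
Σ Nₕx̄ₕ = 1594·3.2 + 1616·4.5 + 1042·3.5 + 1697·4.6 + 643·4.7 = 5100.8 + 7272 + 3647 + 7806.2 + 3022.1 = 26848.1.
Divide by N: 26848.1 / 6592 = 4.0728... → 4.07.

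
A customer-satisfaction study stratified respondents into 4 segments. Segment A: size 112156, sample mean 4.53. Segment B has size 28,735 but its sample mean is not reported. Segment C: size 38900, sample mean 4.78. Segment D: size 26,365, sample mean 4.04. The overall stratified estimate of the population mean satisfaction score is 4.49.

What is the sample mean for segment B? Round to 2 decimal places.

N = 112156 + 28735 + 38900 + 26365 = 206156.
Overall total = μ·N = 4.49·206156 = 925640.44.
Subtract the known strata: 112156·4.53 + 38900·4.78 + 26365·4.04 = 800523.28.
Remaining total for segment B: 925640.44 − 800523.28 = 125117.16.
Divide by its size: 125117.16 / 28735 = 4.3542... → 4.35.

4.35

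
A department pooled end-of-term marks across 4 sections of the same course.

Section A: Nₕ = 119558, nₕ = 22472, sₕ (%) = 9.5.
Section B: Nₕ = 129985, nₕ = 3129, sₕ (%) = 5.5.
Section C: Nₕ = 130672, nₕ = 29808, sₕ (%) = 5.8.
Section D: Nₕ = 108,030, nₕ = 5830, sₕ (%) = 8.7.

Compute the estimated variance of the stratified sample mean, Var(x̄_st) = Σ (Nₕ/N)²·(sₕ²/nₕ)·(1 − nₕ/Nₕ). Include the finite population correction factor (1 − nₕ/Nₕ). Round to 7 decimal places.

N = 488245; Wₕ = Nₕ/N.
section A: (119558/488245)²·9.5²/22472·(1 − 22472/119558) = 0.0001955533
section B: (129985/488245)²·5.5²/3129·(1 − 3129/129985) = 0.0006687264
section C: (130672/488245)²·5.8²/29808·(1 − 29808/130672) = 0.0000623974
section D: (108030/488245)²·8.7²/5830·(1 − 5830/108030) = 0.0006012978
Sum = 0.0015279748 → 0.0015280.

0.0015280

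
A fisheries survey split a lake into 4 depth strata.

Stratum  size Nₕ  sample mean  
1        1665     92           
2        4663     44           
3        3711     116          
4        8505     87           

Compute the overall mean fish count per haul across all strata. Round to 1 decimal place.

82.4

N = 18544; weights Wₕ = Nₕ/N = (0.0898, 0.2515, 0.2001, 0.4586).
x̄_st = Σ Wₕ·x̄ₕ = 0.0898·92 + 0.2515·44 + 0.2001·116 + 0.4586·87 ≈ 82.440...
→ 82.4.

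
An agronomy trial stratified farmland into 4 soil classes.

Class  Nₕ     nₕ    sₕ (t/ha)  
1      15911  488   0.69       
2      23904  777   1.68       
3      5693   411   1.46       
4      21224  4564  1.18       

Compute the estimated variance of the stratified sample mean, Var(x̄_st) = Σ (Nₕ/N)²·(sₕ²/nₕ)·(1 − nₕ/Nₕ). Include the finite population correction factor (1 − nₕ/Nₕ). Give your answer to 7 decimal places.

N = 66732; Wₕ = Nₕ/N.
class 1: (15911/66732)²·0.69²/488·(1 − 488/15911) = 0.0000537621
class 2: (23904/66732)²·1.68²/777·(1 − 777/23904) = 0.0004509404
class 3: (5693/66732)²·1.46²/411·(1 − 411/5693) = 0.0000350215
class 4: (21224/66732)²·1.18²/4564·(1 − 4564/21224) = 0.0000242244
Sum = 0.0005639484 → 0.0005639.

0.0005639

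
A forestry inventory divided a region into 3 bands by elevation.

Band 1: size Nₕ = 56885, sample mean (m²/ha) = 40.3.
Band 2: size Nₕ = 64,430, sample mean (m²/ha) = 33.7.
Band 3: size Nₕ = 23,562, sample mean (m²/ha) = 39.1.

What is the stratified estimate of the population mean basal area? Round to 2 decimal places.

37.17

N = 56885 + 64430 + 23562 = 144877.
The stratified mean weights each stratum mean by its population share Nₕ/N.
Σ Nₕx̄ₕ = 56885·40.3 + 64430·33.7 + 23562·39.1 = 2292465.5 + 2171291 + 921274.2 = 5385030.7.
Divide by N: 5385030.7 / 144877 = 37.1697... → 37.17.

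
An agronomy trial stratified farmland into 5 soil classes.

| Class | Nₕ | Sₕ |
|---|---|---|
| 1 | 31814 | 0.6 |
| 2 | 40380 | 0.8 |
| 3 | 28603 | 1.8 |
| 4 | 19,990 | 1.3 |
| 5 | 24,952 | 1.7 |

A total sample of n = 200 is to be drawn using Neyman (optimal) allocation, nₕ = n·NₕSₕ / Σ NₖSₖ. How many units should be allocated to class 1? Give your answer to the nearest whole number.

Σ NₕSₕ = 31814·0.6 + 40380·0.8 + 28603·1.8 + 19990·1.3 + 24952·1.7 = 171283.2.
Share for 1: 19088.4/171283.2 = 0.11144.
n_1 = 200 × 0.11144 = 22.289... → 22.

22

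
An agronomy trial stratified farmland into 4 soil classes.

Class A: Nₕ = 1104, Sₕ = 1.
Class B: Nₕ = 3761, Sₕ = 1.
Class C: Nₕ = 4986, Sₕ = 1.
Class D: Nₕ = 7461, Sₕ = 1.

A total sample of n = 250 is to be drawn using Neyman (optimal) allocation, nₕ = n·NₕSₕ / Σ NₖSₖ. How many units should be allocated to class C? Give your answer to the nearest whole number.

Σ NₕSₕ = 1104·1 + 3761·1 + 4986·1 + 7461·1 = 17312.
Share for C: 4986/17312 = 0.28801.
n_C = 250 × 0.28801 = 72.002... → 72.

72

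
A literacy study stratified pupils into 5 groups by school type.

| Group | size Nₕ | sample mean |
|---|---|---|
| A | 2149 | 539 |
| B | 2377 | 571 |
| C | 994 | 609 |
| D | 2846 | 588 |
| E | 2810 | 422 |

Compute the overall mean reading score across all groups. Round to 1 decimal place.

N = 2149 + 2377 + 994 + 2846 + 2810 = 11176.
Weight each subgroup mean by Nₕ/N and sum.
Σ Nₕx̄ₕ = 2149·539 + 2377·571 + 994·609 + 2846·588 + 2810·422 = 1158311 + 1357267 + 605346 + 1673448 + 1185820 = 5980192.
Divide by N: 5980192 / 11176 = 535.092... → 535.1.

535.1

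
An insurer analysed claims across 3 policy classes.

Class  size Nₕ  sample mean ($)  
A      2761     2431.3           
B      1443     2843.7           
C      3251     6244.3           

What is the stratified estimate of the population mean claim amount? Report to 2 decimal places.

N = 7455; weights Wₕ = Nₕ/N = (0.3704, 0.1936, 0.4361).
x̄_st = Σ Wₕ·x̄ₕ = 0.3704·2431.3 + 0.1936·2843.7 + 0.4361·6244.3 ≈ 4173.9098...
→ 4173.91.

4173.91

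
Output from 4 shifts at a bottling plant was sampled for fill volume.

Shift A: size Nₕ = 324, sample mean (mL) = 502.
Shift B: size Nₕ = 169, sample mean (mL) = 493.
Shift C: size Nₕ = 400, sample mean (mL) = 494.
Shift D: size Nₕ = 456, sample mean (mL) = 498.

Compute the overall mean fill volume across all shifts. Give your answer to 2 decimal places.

N = 1349; weights Wₕ = Nₕ/N = (0.2402, 0.1253, 0.2965, 0.3380).
x̄_st = Σ Wₕ·x̄ₕ = 0.2402·502 + 0.1253·493 + 0.2965·494 + 0.3380·498 ≈ 497.1483...
→ 497.15.

497.15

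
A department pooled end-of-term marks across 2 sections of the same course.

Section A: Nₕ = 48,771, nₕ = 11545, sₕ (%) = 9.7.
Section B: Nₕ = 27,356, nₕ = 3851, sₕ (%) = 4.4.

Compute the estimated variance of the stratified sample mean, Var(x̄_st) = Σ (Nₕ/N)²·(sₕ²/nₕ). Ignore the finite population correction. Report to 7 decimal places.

N = 76127. Term for each stratum: Wₕ²sₕ²/nₕ.
Var(x̄_st) = 0.0033449946 + 0.0006491717 = 0.0039941663 → 0.0039942.

0.0039942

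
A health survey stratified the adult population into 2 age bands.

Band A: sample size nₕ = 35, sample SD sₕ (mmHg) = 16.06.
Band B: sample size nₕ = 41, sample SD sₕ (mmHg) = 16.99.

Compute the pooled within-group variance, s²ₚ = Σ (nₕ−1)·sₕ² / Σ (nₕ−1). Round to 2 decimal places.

Degrees of freedom: 34 + 40 = 74.
Σ(nₕ−1)sₕ² = 34·257.9236 + 40·288.6601 = 20315.8064.
s²ₚ = 20315.8064 / 74 = 274.5379... → 274.54.

274.54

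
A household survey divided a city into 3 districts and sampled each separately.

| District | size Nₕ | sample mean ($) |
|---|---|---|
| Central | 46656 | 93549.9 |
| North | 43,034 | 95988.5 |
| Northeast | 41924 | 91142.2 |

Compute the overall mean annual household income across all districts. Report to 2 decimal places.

93580.31

x̄_st = (Σ Nₕx̄ₕ) / (Σ Nₕ) = (46656·93549.9 + 43034·95988.5 + 41924·91142.2) / 131614
= 12316478836.2 / 131614 = 93580.3094... → 93580.31.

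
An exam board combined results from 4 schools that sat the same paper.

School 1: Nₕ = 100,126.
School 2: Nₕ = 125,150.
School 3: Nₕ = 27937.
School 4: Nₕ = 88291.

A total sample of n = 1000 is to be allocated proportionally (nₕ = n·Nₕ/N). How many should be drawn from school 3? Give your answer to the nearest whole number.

Share of school 3 = 27937/341504 = 0.08181.
Allocate 1000 × 0.08181 = 81.806... → 82.

82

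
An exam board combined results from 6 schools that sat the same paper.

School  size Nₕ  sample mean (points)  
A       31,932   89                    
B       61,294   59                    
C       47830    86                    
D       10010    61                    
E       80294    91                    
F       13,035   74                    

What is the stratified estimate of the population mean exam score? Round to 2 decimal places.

79.60

N = 31932 + 61294 + 47830 + 10010 + 80294 + 13035 = 244395.
The stratified mean weights each stratum mean by its population share Nₕ/N.
Σ Nₕx̄ₕ = 31932·89 + 61294·59 + 47830·86 + 10010·61 + 80294·91 + 13035·74 = 2841948 + 3616346 + 4113380 + 610610 + 7306754 + 964590 = 19453628.
Divide by N: 19453628 / 244395 = 79.5991... → 79.60.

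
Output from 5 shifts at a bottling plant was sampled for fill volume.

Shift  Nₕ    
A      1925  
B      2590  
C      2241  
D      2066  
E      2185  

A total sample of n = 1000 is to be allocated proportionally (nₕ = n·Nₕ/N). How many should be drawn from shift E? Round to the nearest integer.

N = 1925 + 2590 + 2241 + 2066 + 2185 = 11007.
n_E = 1000·2185/11007 = 198.510... → 199.

199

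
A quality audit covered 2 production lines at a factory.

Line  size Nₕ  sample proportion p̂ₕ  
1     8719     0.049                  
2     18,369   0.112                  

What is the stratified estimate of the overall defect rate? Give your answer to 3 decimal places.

0.092

Wₕ = Nₕ/N with N = 27088: 0.3219, 0.6781.
p̂_st = 0.3219·0.049 + 0.6781·0.112 ≈ 0.09172... → 0.092.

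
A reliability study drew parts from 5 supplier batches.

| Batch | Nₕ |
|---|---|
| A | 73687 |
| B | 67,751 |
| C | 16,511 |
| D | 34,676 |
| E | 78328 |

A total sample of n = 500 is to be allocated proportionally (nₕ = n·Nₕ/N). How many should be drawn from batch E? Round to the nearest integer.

Share of batch E = 78328/270953 = 0.28908.
Allocate 500 × 0.28908 = 144.542... → 145.

145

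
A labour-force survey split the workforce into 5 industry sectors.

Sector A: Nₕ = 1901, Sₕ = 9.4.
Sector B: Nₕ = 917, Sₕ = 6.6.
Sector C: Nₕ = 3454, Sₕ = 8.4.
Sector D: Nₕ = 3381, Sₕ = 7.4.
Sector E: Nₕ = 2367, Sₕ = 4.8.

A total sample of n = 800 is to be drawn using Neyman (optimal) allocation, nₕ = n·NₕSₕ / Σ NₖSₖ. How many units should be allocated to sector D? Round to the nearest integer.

Σ NₕSₕ = 1901·9.4 + 917·6.6 + 3454·8.4 + 3381·7.4 + 2367·4.8 = 89316.2.
Share for D: 25019.4/89316.2 = 0.28012.
n_D = 800 × 0.28012 = 224.097... → 224.

224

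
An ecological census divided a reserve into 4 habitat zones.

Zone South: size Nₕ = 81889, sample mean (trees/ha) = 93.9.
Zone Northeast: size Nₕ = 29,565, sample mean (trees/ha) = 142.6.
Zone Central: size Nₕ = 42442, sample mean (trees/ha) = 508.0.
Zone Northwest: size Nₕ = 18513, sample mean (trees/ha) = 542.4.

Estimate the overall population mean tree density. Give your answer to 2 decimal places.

252.35

N = 81889 + 29565 + 42442 + 18513 = 172409.
Overall mean = Σ (Nₕ/N)·x̄ₕ — weight by population share, not a simple average.
Σ Nₕx̄ₕ = 81889·93.9 + 29565·142.6 + 42442·508.0 + 18513·542.4 = 7689377.1 + 4215969 + 21560536 + 10041451.2 = 43507333.3.
Divide by N: 43507333.3 / 172409 = 252.3495... → 252.35.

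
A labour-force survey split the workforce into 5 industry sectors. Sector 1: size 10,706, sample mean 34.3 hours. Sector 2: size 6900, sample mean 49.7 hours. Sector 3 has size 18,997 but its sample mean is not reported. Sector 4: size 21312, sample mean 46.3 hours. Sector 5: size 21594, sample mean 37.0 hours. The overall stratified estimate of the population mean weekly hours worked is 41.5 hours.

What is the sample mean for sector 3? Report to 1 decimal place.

42.3

N = 10706 + 6900 + 18997 + 21312 + 21594 = 79509.
Overall total = μ·N = 41.5·79509 = 3299623.5.
Subtract the known strata: 10706·34.3 + 6900·49.7 + 21312·46.3 + 21594·37.0 = 2495869.4.
Remaining total for sector 3: 3299623.5 − 2495869.4 = 803754.1.
Divide by its size: 803754.1 / 18997 = 42.310... → 42.3.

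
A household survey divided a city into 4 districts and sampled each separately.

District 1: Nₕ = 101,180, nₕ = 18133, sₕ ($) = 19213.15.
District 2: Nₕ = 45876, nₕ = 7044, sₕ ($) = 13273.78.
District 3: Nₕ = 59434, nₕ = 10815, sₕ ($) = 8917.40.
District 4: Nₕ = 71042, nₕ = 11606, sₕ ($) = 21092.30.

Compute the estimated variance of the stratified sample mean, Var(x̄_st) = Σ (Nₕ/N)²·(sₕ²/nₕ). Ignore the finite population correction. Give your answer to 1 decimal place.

6238.1

N = 277532; Wₕ = Nₕ/N.
district 1: (101180/277532)²·19213.15²/18133 = 2705.7689
district 2: (45876/277532)²·13273.78²/7044 = 683.4627
district 3: (59434/277532)²·8917.40²/10815 = 337.2048
district 4: (71042/277532)²·21092.30²/11606 = 2511.7103
Sum = 6238.1467 → 6238.1.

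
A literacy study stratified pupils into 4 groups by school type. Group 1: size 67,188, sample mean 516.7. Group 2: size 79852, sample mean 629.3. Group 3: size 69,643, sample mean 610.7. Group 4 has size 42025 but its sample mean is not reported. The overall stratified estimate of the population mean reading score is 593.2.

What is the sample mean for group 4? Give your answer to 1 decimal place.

617.9

N = 67188 + 79852 + 69643 + 42025 = 258708.
Overall total = μ·N = 593.2·258708 = 153465585.6.
Subtract the known strata: 67188·516.7 + 79852·629.3 + 69643·610.7 = 127497883.3.
Remaining total for group 4: 153465585.6 − 127497883.3 = 25967702.3.
Divide by its size: 25967702.3 / 42025 = 617.911... → 617.9.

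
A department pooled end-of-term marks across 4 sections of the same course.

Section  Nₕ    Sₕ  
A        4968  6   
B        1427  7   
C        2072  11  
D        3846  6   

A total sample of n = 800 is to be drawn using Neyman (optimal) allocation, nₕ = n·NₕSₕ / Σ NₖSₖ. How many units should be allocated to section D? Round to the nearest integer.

Σ NₕSₕ = 4968·6 + 1427·7 + 2072·11 + 3846·6 = 85665.
Share for D: 23076/85665 = 0.26937.
n_D = 800 × 0.26937 = 215.500... → 215.

215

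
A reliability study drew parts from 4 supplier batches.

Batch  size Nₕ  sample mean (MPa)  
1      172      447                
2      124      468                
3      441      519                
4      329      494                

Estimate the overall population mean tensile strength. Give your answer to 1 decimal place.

N = 172 + 124 + 441 + 329 = 1066.
Weight each subgroup mean by Nₕ/N and sum.
Σ Nₕx̄ₕ = 172·447 + 124·468 + 441·519 + 329·494 = 76884 + 58032 + 228879 + 162526 = 526321.
Divide by N: 526321 / 1066 = 493.735... → 493.7.

493.7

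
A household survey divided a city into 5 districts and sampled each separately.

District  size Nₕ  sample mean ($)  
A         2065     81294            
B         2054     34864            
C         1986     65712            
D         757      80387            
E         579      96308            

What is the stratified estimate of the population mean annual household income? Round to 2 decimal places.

65394.72

N = 7441; weights Wₕ = Nₕ/N = (0.2775, 0.2760, 0.2669, 0.1017, 0.0778).
x̄_st = Σ Wₕ·x̄ₕ = 0.2775·81294 + 0.2760·34864 + 0.2669·65712 + 0.1017·80387 + 0.0778·96308 ≈ 65394.7170...
→ 65394.72.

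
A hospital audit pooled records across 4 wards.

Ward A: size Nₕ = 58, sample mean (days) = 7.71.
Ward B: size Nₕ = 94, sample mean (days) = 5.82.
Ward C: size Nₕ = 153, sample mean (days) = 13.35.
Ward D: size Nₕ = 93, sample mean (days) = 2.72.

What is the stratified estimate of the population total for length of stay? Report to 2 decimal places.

3289.77

Estimate total by summing Nₕ·x̄ₕ over strata.
58·7.71 + 94·5.82 + 153·13.35 + 93·2.72 = 447.18 + 547.08 + 2042.55 + 252.96 = 3289.77.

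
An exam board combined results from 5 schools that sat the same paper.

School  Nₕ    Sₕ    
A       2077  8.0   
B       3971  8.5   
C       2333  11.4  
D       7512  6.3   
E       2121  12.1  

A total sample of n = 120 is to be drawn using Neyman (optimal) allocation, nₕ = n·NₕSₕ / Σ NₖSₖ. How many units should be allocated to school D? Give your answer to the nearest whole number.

Σ NₕSₕ = 2077·8.0 + 3971·8.5 + 2333·11.4 + 7512·6.3 + 2121·12.1 = 149955.4.
Share for D: 47325.6/149955.4 = 0.31560.
n_D = 120 × 0.31560 = 37.872... → 38.

38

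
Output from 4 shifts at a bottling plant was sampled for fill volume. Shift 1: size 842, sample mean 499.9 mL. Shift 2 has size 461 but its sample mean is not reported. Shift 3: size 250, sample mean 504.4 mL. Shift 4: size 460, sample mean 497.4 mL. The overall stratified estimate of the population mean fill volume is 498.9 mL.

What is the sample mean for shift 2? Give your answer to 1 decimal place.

495.6

N = 842 + 461 + 250 + 460 = 2013.
Overall total = μ·N = 498.9·2013 = 1004285.7.
Subtract the known strata: 842·499.9 + 250·504.4 + 460·497.4 = 775819.8.
Remaining total for shift 2: 1004285.7 − 775819.8 = 228465.9.
Divide by its size: 228465.9 / 461 = 495.588... → 495.6.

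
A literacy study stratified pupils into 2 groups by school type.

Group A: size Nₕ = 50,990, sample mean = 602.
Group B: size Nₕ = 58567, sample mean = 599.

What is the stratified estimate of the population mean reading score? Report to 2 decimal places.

600.40

N = 109557; weights Wₕ = Nₕ/N = (0.4654, 0.5346).
x̄_st = Σ Wₕ·x̄ₕ = 0.4654·602 + 0.5346·599 ≈ 600.3963...
→ 600.40.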